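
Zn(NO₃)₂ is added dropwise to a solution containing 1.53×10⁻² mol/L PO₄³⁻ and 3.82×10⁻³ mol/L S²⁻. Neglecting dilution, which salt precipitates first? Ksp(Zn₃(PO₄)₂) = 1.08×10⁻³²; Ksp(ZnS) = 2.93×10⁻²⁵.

ZnS

A salt starts to precipitate once the ion product Q reaches its Ksp.
For Zn₃(PO₄)₂: [Zn²⁺] = (Ksp/[PO₄³⁻]^2)^(1/3) = 3.59×10⁻¹⁰ mol/L
For ZnS: [Zn²⁺] = (Ksp/[S²⁻]) = 7.67×10⁻²³ mol/L
The smaller threshold [Zn²⁺] is reached first, so ZnS precipitates first.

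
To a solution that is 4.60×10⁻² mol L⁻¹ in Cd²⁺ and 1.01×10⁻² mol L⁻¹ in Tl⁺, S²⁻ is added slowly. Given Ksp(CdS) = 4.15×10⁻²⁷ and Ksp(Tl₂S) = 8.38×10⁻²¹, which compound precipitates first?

Precipitation of each salt begins when its ion product equals Ksp.
For CdS: [S²⁻] = (Ksp/[Cd²⁺]) = 9.02×10⁻²⁶ mol L⁻¹
For Tl₂S: [S²⁻] = (Ksp/[Tl⁺]^2) = 8.21×10⁻¹⁷ mol L⁻¹
CdS requires the lower [S²⁻], so it precipitates first.

CdS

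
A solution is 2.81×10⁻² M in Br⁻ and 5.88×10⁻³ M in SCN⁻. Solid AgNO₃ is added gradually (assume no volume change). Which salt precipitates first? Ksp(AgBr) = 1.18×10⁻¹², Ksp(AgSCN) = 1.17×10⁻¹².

Each salt precipitates once Q = Ksp for that salt.
For AgBr: [Ag⁺] = (Ksp/[Br⁻]) = 4.20×10⁻¹¹ M
For AgSCN: [Ag⁺] = (Ksp/[SCN⁻]) = 1.99×10⁻¹⁰ M
AgBr requires the lower [Ag⁺], so it precipitates first.

AgBr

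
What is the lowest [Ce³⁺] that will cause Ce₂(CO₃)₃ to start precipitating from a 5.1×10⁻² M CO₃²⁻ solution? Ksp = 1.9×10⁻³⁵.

3.8×10⁻¹⁶ M

Each salt precipitates once Q = Ksp for that salt.
Ce₂(CO₃)₃(s) ⇌ 2 Ce³⁺(aq) + 3 CO₃²⁻(aq)
Ksp = [Ce³⁺]^2[CO₃²⁻]^3 = [Ce³⁺]^2(5.1×10⁻²)^3
[Ce³⁺]^2 = 1.9×10⁻³⁵ / (5.1×10⁻²)^3 = 1.4×10⁻³¹
[Ce³⁺] = 3.8×10⁻¹⁶ M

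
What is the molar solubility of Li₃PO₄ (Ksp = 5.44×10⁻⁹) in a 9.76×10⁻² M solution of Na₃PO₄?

1.27×10⁻³ M

Li₃PO₄(s) ⇌ 3 Li⁺(aq) + PO₄³⁻(aq)
With PO₄³⁻ already at 9.76×10⁻² M and s small, take [PO₄³⁻] ≈ 9.76×10⁻² M and [Li⁺] = 3s.
Ksp = [Li⁺]^3[PO₄³⁻] = (3s)^3(9.76×10⁻²)
(3s)^3 = 5.44×10⁻⁹ / (9.76×10⁻²) = 5.57×10⁻⁸
s = 1.27×10⁻³ M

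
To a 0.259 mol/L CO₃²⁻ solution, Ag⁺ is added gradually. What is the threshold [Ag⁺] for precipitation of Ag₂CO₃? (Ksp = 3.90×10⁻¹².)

3.88×10⁻⁶ M

A salt starts to precipitate once the ion product Q reaches its Ksp.
Ag₂CO₃(s) ⇌ 2 Ag⁺(aq) + CO₃²⁻(aq)
Ksp = [Ag⁺]^2[CO₃²⁻] = [Ag⁺]^2(0.259)
[Ag⁺]^2 = 3.90×10⁻¹² / (0.259) = 1.51×10⁻¹¹
[Ag⁺] = 3.88×10⁻⁶ mol/L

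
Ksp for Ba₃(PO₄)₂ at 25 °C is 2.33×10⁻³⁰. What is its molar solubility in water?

Ba₃(PO₄)₂(s) ⇌ 3 Ba²⁺(aq) + 2 PO₄³⁻(aq)
Let s be the molar solubility. Then [Ba²⁺] = 3s and [PO₄³⁻] = 2s.
Ksp = [Ba²⁺]^3[PO₄³⁻]^2 = (3s)^3 · (2s)^2 = 108s^5
108s^5 = 2.33×10⁻³⁰  ⇒  s^5 = 2.16×10⁻³²
s = (2.16×10⁻³²)^(1/5) = 4.64×10⁻⁷ mol L⁻¹

4.64×10⁻⁷ M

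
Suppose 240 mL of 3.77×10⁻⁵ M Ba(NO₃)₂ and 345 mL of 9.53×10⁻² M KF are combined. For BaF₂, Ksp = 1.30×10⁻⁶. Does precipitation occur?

No

Total volume after mixing = 240 + 345 = 585 mL.
[Ba²⁺] = (3.77×10⁻⁵)(240)/585 = 1.55×10⁻⁵ M
[F⁻] = (9.53×10⁻²)(345)/585 = 5.62×10⁻² M
Q = [Ba²⁺][F⁻]^2 = 4.89×10⁻⁸
Since Q (4.89×10⁻⁸) is less than Ksp (1.30×10⁻⁶), no BaF₂ precipitates.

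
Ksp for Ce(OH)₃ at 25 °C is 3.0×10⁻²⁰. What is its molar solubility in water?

5.8×10⁻⁶ M

Ce(OH)₃(s) ⇌ Ce³⁺(aq) + 3 OH⁻(aq)
With molar solubility s: [Ce³⁺] = s, [OH⁻] = 3s.
Ksp = [Ce³⁺][OH⁻]^3 = s · (3s)^3 = 27s^4
27s^4 = 3.0×10⁻²⁰  ⇒  s^4 = 1.1×10⁻²¹
Taking the 4th root, s = 5.8×10⁻⁶ M.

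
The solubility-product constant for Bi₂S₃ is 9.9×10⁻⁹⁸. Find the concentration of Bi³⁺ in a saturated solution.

3.1×10⁻²⁰ M

Bi₂S₃(s) ⇌ 2 Bi³⁺(aq) + 3 S²⁻(aq)
Let s be the molar solubility. Then [Bi³⁺] = 2s and [S²⁻] = 3s.
Ksp = [Bi³⁺]^2[S²⁻]^3 = (2s)^2 · (3s)^3 = 108s^5 = 9.9×10⁻⁹⁸
s = 1.6×10⁻²⁰ M
[Bi³⁺] = 2s = 3.1×10⁻²⁰ M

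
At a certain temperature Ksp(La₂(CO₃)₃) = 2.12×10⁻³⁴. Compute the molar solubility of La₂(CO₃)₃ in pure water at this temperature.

7.22×10⁻⁸ M

La₂(CO₃)₃(s) ⇌ 2 La³⁺(aq) + 3 CO₃²⁻(aq)
Let s be the molar solubility. Then [La³⁺] = 2s and [CO₃²⁻] = 3s.
Ksp = [La³⁺]^2[CO₃²⁻]^3 = (2s)^2 · (3s)^3 = 108s^5
108s^5 = 2.12×10⁻³⁴  ⇒  s^5 = 1.96×10⁻³⁶
s = (1.96×10⁻³⁶)^(1/5) = 7.22×10⁻⁸ mol L⁻¹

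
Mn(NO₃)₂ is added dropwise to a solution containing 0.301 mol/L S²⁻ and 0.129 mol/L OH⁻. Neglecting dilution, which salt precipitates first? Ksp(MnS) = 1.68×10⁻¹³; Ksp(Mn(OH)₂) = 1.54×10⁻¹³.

MnS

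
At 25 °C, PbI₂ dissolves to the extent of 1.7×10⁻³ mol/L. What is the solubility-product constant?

PbI₂(s) ⇌ Pb²⁺(aq) + 2 I⁻(aq)
If s mol/L of PbI₂ dissolves, [Pb²⁺] = s and [I⁻] = 2s.
Ksp = [Pb²⁺][I⁻]^2 = s · (2s)^2 = 4s^3
Ksp = 4 × (1.7×10⁻³)^3 = 2.0×10⁻⁸

Ksp = 2.0×10⁻⁸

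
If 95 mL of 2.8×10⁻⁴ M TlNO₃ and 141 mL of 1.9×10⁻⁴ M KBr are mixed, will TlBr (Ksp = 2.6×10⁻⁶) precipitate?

After mixing, V = 95 mL + 141 mL = 236 mL.
[Tl⁺] = (2.8×10⁻⁴)(95)/236 = 1.1×10⁻⁴ M
[Br⁻] = (1.9×10⁻⁴)(141)/236 = 1.1×10⁻⁴ M
Q = [Tl⁺][Br⁻] = 1.3×10⁻⁸
Q < Ksp (1.3×10⁻⁸ vs 2.6×10⁻⁶); the solution remains unsaturated and no precipitate forms.

No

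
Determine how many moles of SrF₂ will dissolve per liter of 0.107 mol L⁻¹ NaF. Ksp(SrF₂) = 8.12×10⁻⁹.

7.09×10⁻⁷ M

SrF₂(s) ⇌ Sr²⁺(aq) + 2 F⁻(aq)
F⁻ is already present at 0.107 mol L⁻¹. If s mol/L of SrF₂ dissolves, [Sr²⁺] = s while [F⁻] ≈ 0.107 mol L⁻¹.
Ksp = [Sr²⁺][F⁻]^2 = s(0.107)^2
s = 8.12×10⁻⁹ / (0.107)^2 = 7.09×10⁻⁷
s = 7.09×10⁻⁷ mol L⁻¹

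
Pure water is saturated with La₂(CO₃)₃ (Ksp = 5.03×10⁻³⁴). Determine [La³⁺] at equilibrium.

1.72×10⁻⁷ M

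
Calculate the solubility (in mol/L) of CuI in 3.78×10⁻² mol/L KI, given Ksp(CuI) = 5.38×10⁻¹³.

1.42×10⁻¹¹ M

CuI(s) ⇌ Cu⁺(aq) + I⁻(aq)
The solution already contains I⁻ at 3.78×10⁻² mol/L. Let s be the molar solubility of CuI.
[I⁻] ≈ 3.78×10⁻² mol/L (common ion dominates); [Cu⁺] = s.
Ksp = [Cu⁺][I⁻] = s(3.78×10⁻²)
s = 5.38×10⁻¹³ / (3.78×10⁻²) = 1.42×10⁻¹¹
s = 1.42×10⁻¹¹ mol/L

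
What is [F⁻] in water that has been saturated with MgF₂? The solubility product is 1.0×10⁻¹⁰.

MgF₂(s) ⇌ Mg²⁺(aq) + 2 F⁻(aq)
For each mole of MgF₂ that dissolves per liter, [Mg²⁺] = s and [F⁻] = 2s; let s denote this solubility.
Ksp = [Mg²⁺][F⁻]^2 = s · (2s)^2 = 4s^3 = 1.0×10⁻¹⁰
s = 2.9×10⁻⁴ mol/L
[F⁻] = 2s = 5.8×10⁻⁴ mol/L

5.8×10⁻⁴ M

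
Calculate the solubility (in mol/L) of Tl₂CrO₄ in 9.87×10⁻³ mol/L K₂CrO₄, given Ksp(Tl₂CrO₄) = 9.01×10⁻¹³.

Tl₂CrO₄(s) ⇌ 2 Tl⁺(aq) + CrO₄²⁻(aq)
With CrO₄²⁻ already at 9.87×10⁻³ mol/L and s small, take [CrO₄²⁻] ≈ 9.87×10⁻³ mol/L and [Tl⁺] = 2s.
Ksp = [Tl⁺]^2[CrO₄²⁻] = (2s)^2(9.87×10⁻³)
(2s)^2 = 9.01×10⁻¹³ / (9.87×10⁻³) = 9.13×10⁻¹¹
s = 4.78×10⁻⁶ mol/L

4.78×10⁻⁶ M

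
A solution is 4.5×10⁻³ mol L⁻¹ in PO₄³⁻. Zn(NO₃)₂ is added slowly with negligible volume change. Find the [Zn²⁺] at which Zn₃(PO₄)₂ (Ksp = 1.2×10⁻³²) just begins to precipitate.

8.4×10⁻¹⁰ M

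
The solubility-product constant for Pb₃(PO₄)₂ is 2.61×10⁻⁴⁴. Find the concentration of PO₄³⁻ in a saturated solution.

Pb₃(PO₄)₂(s) ⇌ 3 Pb²⁺(aq) + 2 PO₄³⁻(aq)
For each mole of Pb₃(PO₄)₂ that dissolves per liter, [Pb²⁺] = 3s and [PO₄³⁻] = 2s; let s denote this solubility.
Ksp = [Pb²⁺]^3[PO₄³⁻]^2 = (3s)^3 · (2s)^2 = 108s^5 = 2.61×10⁻⁴⁴
s = 7.53×10⁻¹⁰ mol/L
[PO₄³⁻] = 2s = 1.51×10⁻⁹ mol/L

1.51×10⁻⁹ M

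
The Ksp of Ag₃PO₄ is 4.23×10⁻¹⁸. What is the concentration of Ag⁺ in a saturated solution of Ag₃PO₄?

Ag₃PO₄(s) ⇌ 3 Ag⁺(aq) + PO₄³⁻(aq)
With molar solubility s: [Ag⁺] = 3s, [PO₄³⁻] = s.
Ksp = [Ag⁺]^3[PO₄³⁻] = (3s)^3 · s = 27s^4 = 4.23×10⁻¹⁸
s = 1.99×10⁻⁵ mol L⁻¹
[Ag⁺] = 3s = 5.97×10⁻⁵ mol L⁻¹

5.97×10⁻⁵ M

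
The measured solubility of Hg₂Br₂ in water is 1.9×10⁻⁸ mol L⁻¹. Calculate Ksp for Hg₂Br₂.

Hg₂Br₂(s) ⇌ Hg₂²⁺(aq) + 2 Br⁻(aq)
If s mol/L of Hg₂Br₂ dissolves, [Hg₂²⁺] = s and [Br⁻] = 2s.
Ksp = [Hg₂²⁺][Br⁻]^2 = s · (2s)^2 = 4s^3
Ksp = 4 × (1.9×10⁻⁸)^3 = 2.7×10⁻²³

Ksp = 2.7×10⁻²³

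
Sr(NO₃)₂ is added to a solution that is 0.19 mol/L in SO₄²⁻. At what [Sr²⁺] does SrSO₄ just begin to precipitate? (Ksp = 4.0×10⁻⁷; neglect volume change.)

2.1×10⁻⁶ M

A salt starts to precipitate once the ion product Q reaches its Ksp.
SrSO₄(s) ⇌ Sr²⁺(aq) + SO₄²⁻(aq)
Ksp = [Sr²⁺][SO₄²⁻] = [Sr²⁺](0.19)
[Sr²⁺] = 4.0×10⁻⁷ / (0.19) = 2.1×10⁻⁶
[Sr²⁺] = 2.1×10⁻⁶ mol/L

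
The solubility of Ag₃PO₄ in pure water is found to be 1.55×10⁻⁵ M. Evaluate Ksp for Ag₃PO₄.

Ksp = 1.56×10⁻¹⁸

Ag₃PO₄(s) ⇌ 3 Ag⁺(aq) + PO₄³⁻(aq)
For each mole of Ag₃PO₄ that dissolves per liter, [Ag⁺] = 3s and [PO₄³⁻] = s; let s denote this solubility.
Ksp = [Ag⁺]^3[PO₄³⁻] = (3s)^3 · s = 27s^4
Ksp = 27 × (1.55×10⁻⁵)^4 = 1.56×10⁻¹⁸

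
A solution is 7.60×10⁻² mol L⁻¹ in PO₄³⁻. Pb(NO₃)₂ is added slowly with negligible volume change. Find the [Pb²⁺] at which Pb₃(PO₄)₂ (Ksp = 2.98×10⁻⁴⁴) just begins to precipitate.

Each salt precipitates once Q = Ksp for that salt.
Pb₃(PO₄)₂(s) ⇌ 3 Pb²⁺(aq) + 2 PO₄³⁻(aq)
Ksp = [Pb²⁺]^3[PO₄³⁻]^2 = [Pb²⁺]^3(7.60×10⁻²)^2
[Pb²⁺]^3 = 2.98×10⁻⁴⁴ / (7.60×10⁻²)^2 = 5.16×10⁻⁴²
[Pb²⁺] = 1.73×10⁻¹⁴ mol L⁻¹

1.73×10⁻¹⁴ M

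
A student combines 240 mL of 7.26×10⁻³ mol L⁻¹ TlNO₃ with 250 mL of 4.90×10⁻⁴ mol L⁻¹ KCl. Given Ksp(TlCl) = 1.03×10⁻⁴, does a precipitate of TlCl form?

After mixing, V = 240 mL + 250 mL = 490 mL.
[Tl⁺] = (7.26×10⁻³)(240)/490 = 3.56×10⁻³ mol L⁻¹
[Cl⁻] = (4.90×10⁻⁴)(250)/490 = 2.50×10⁻⁴ mol L⁻¹
Q = [Tl⁺][Cl⁻] = 8.89×10⁻⁷
Since Q (8.89×10⁻⁷) is less than Ksp (1.03×10⁻⁴), no TlCl precipitates.

No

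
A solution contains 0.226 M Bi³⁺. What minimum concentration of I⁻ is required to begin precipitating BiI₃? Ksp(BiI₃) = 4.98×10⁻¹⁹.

Precipitation begins when Q = Ksp.
BiI₃(s) ⇌ Bi³⁺(aq) + 3 I⁻(aq)
Ksp = [Bi³⁺][I⁻]^3 = [I⁻]^3(0.226)
[I⁻]^3 = 4.98×10⁻¹⁹ / (0.226) = 2.20×10⁻¹⁸
[I⁻] = 1.30×10⁻⁶ M

1.30×10⁻⁶ M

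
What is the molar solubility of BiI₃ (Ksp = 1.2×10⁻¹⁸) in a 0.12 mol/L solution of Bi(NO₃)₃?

7.2×10⁻⁷ M

BiI₃(s) ⇌ Bi³⁺(aq) + 3 I⁻(aq)
Let s be the solubility of BiI₃ here. The common ion gives [Bi³⁺] ≈ 0.12 mol/L, and [I⁻] = 3s.
Ksp = [Bi³⁺][I⁻]^3 = (0.12)(3s)^3
(3s)^3 = 1.2×10⁻¹⁸ / (0.12) = 1.0×10⁻¹⁷
s = 7.2×10⁻⁷ mol/L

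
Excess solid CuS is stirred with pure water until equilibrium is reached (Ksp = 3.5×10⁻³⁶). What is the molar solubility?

1.9×10⁻¹⁸ M

CuS(s) ⇌ Cu²⁺(aq) + S²⁻(aq)
Let s be the molar solubility. Then [Cu²⁺] = s and [S²⁻] = s.
Ksp = [Cu²⁺][S²⁻] = s · s = s^2
s^2 = 3.5×10⁻³⁶
s = 1.9×10⁻¹⁸ mol/L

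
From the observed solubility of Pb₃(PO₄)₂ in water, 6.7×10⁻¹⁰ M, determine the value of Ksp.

Ksp = 1.5×10⁻⁴⁴

Pb₃(PO₄)₂(s) ⇌ 3 Pb²⁺(aq) + 2 PO₄³⁻(aq)
If s mol/L of Pb₃(PO₄)₂ dissolves, [Pb²⁺] = 3s and [PO₄³⁻] = 2s.
Ksp = [Pb²⁺]^3[PO₄³⁻]^2 = (3s)^3 · (2s)^2 = 108s^5
Ksp = 108 × (6.7×10⁻¹⁰)^5 = 1.5×10⁻⁴⁴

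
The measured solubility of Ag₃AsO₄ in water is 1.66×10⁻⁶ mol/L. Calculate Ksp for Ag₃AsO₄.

Ksp = 2.05×10⁻²²

Ag₃AsO₄(s) ⇌ 3 Ag⁺(aq) + AsO₄³⁻(aq)
Let s be the molar solubility. Then [Ag⁺] = 3s and [AsO₄³⁻] = s.
Ksp = [Ag⁺]^3[AsO₄³⁻] = (3s)^3 · s = 27s^4
Ksp = 27 × (1.66×10⁻⁶)^4 = 2.05×10⁻²²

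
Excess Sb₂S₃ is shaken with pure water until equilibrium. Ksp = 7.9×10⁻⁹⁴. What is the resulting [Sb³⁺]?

Sb₂S₃(s) ⇌ 2 Sb³⁺(aq) + 3 S²⁻(aq)
Let s be the molar solubility. Then [Sb³⁺] = 2s and [S²⁻] = 3s.
Ksp = [Sb³⁺]^2[S²⁻]^3 = (2s)^2 · (3s)^3 = 108s^5 = 7.9×10⁻⁹⁴
s = 9.4×10⁻²⁰ M
[Sb³⁺] = 2s = 1.9×10⁻¹⁹ M

1.9×10⁻¹⁹ M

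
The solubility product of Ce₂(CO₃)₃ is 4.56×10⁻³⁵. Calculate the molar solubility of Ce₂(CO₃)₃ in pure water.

Ce₂(CO₃)₃(s) ⇌ 2 Ce³⁺(aq) + 3 CO₃²⁻(aq)
Call the molar solubility s, so that [Ce³⁺] = 2s and [CO₃²⁻] = 3s.
Ksp = [Ce³⁺]^2[CO₃²⁻]^3 = (2s)^2 · (3s)^3 = 108s^5
108s^5 = 4.56×10⁻³⁵  ⇒  s^5 = 4.22×10⁻³⁷
Taking the 5th root, s = 5.31×10⁻⁸ mol L⁻¹.

5.31×10⁻⁸ M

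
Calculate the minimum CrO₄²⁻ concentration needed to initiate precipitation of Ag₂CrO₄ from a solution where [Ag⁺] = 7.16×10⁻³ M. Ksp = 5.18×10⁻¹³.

Precipitation of each salt begins when its ion product equals Ksp.
Ag₂CrO₄(s) ⇌ 2 Ag⁺(aq) + CrO₄²⁻(aq)
Ksp = [Ag⁺]^2[CrO₄²⁻] = [CrO₄²⁻](7.16×10⁻³)^2
[CrO₄²⁻] = 5.18×10⁻¹³ / (7.16×10⁻³)^2 = 1.01×10⁻⁸
[CrO₄²⁻] = 1.01×10⁻⁸ M

1.01×10⁻⁸ M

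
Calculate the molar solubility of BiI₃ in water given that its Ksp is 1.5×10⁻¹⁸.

BiI₃(s) ⇌ Bi³⁺(aq) + 3 I⁻(aq)
With molar solubility s: [Bi³⁺] = s, [I⁻] = 3s.
Ksp = [Bi³⁺][I⁻]^3 = s · (3s)^3 = 27s^4
27s^4 = 1.5×10⁻¹⁸  ⇒  s^4 = 5.6×10⁻²⁰
s = 1.5×10⁻⁵ mol L⁻¹

1.5×10⁻⁵ M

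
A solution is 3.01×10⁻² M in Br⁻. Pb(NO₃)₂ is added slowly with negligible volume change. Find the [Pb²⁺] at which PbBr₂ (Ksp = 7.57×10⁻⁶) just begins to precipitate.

Each salt precipitates once Q = Ksp for that salt.
PbBr₂(s) ⇌ Pb²⁺(aq) + 2 Br⁻(aq)
Ksp = [Pb²⁺][Br⁻]^2 = [Pb²⁺](3.01×10⁻²)^2
[Pb²⁺] = 7.57×10⁻⁶ / (3.01×10⁻²)^2 = 8.36×10⁻³
[Pb²⁺] = 8.36×10⁻³ M

8.36×10⁻³ M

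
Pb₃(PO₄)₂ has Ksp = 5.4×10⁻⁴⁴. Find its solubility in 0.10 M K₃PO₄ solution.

5.8×10⁻¹⁵ M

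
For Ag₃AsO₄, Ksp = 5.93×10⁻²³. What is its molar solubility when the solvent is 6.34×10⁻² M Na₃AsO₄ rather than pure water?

3.26×10⁻⁸ M

Ag₃AsO₄(s) ⇌ 3 Ag⁺(aq) + AsO₄³⁻(aq)
Let s be the solubility of Ag₃AsO₄ here. The common ion gives [AsO₄³⁻] ≈ 6.34×10⁻² M, and [Ag⁺] = 3s.
Ksp = [Ag⁺]^3[AsO₄³⁻] = (3s)^3(6.34×10⁻²)
(3s)^3 = 5.93×10⁻²³ / (6.34×10⁻²) = 9.35×10⁻²²
s = 3.26×10⁻⁸ M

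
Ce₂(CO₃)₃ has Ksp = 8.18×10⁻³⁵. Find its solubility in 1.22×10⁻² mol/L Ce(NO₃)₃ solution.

Ce₂(CO₃)₃(s) ⇌ 2 Ce³⁺(aq) + 3 CO₃²⁻(aq)
The solution already contains Ce³⁺ at 1.22×10⁻² mol/L. Let s be the molar solubility of Ce₂(CO₃)₃.
[Ce³⁺] ≈ 1.22×10⁻² mol/L (common ion dominates); [CO₃²⁻] = 3s.
Ksp = [Ce³⁺]^2[CO₃²⁻]^3 = (1.22×10⁻²)^2(3s)^3
(3s)^3 = 8.18×10⁻³⁵ / (1.22×10⁻²)^2 = 5.50×10⁻³¹
s = 2.73×10⁻¹¹ mol/L

2.73×10⁻¹¹ M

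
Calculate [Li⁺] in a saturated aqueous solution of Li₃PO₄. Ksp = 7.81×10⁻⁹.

1.24×10⁻² M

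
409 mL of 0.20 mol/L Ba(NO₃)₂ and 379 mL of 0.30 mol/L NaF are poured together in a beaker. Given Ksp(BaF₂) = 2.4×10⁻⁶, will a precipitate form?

Yes

Total volume after mixing = 409 + 379 = 788 mL.
[Ba²⁺] = (0.20)(409)/788 = 0.10 mol/L
[F⁻] = (0.30)(379)/788 = 0.14 mol/L
Q = [Ba²⁺][F⁻]^2 = 2.2×10⁻³
Q = 2.2×10⁻³ > Ksp = 2.4×10⁻⁶, so the solution is supersaturated and BaF₂ precipitates.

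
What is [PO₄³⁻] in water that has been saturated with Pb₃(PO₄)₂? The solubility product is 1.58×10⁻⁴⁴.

Pb₃(PO₄)₂(s) ⇌ 3 Pb²⁺(aq) + 2 PO₄³⁻(aq)
If s mol/L of Pb₃(PO₄)₂ dissolves, [Pb²⁺] = 3s and [PO₄³⁻] = 2s.
Ksp = [Pb²⁺]^3[PO₄³⁻]^2 = (3s)^3 · (2s)^2 = 108s^5 = 1.58×10⁻⁴⁴
s = 6.81×10⁻¹⁰ mol L⁻¹
[PO₄³⁻] = 2s = 1.36×10⁻⁹ mol L⁻¹

1.36×10⁻⁹ M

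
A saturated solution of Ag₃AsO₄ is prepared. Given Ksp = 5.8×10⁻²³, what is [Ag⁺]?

3.6×10⁻⁶ M

Ag₃AsO₄(s) ⇌ 3 Ag⁺(aq) + AsO₄³⁻(aq)
If s mol/L of Ag₃AsO₄ dissolves, [Ag⁺] = 3s and [AsO₄³⁻] = s.
Ksp = [Ag⁺]^3[AsO₄³⁻] = (3s)^3 · s = 27s^4 = 5.8×10⁻²³
s = 1.2×10⁻⁶ mol/L
[Ag⁺] = 3s = 3.6×10⁻⁶ mol/L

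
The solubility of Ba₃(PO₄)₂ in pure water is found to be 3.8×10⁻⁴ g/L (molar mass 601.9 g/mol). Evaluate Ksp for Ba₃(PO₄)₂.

Ksp = 1.1×10⁻²⁹

s = (3.8×10⁻⁴ g L⁻¹)/(601.9 g mol⁻¹) = 6.313×10⁻⁷ M
Ba₃(PO₄)₂(s) ⇌ 3 Ba²⁺(aq) + 2 PO₄³⁻(aq)
Let s be the molar solubility. Then [Ba²⁺] = 3s and [PO₄³⁻] = 2s.
Ksp = [Ba²⁺]^3[PO₄³⁻]^2 = (3s)^3 · (2s)^2 = 108s^5
Ksp = 108 × (6.313×10⁻⁷)^5 = 1.1×10⁻²⁹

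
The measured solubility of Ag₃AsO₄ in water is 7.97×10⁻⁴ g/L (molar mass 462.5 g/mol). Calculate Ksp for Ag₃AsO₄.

Convert to molarity: s = 7.97×10⁻⁴ / 462.5 = 1.7232×10⁻⁶ mol/L
Ag₃AsO₄(s) ⇌ 3 Ag⁺(aq) + AsO₄³⁻(aq)
Call the molar solubility s, so that [Ag⁺] = 3s and [AsO₄³⁻] = s.
Ksp = [Ag⁺]^3[AsO₄³⁻] = (3s)^3 · s = 27s^4
Ksp = 27 × (1.7232×10⁻⁶)^4 = 2.38×10⁻²²

Ksp = 2.38×10⁻²²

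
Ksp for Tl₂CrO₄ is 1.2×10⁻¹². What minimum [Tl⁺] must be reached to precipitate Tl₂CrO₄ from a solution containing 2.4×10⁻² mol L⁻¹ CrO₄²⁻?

7.1×10⁻⁶ M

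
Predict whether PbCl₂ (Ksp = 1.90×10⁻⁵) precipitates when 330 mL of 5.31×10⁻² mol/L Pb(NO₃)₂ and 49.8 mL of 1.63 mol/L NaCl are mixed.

Yes

After mixing, V = 330 mL + 49.8 mL = 379.8 mL.
[Pb²⁺] = (5.31×10⁻²)(330)/379.8 = 4.61×10⁻² mol/L
[Cl⁻] = (1.63)(49.8)/379.8 = 0.214 mol/L
Q = [Pb²⁺][Cl⁻]^2 = 2.11×10⁻³
Q = 2.11×10⁻³ > Ksp = 1.90×10⁻⁵, so the solution is supersaturated and PbCl₂ precipitates.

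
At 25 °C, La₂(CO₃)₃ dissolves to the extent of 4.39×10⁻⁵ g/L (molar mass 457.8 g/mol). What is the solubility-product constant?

s = (4.39×10⁻⁵ g L⁻¹)/(457.8 g mol⁻¹) = 9.5893×10⁻⁸ M
La₂(CO₃)₃(s) ⇌ 2 La³⁺(aq) + 3 CO₃²⁻(aq)
Let s be the molar solubility. Then [La³⁺] = 2s and [CO₃²⁻] = 3s.
Ksp = [La³⁺]^2[CO₃²⁻]^3 = (2s)^2 · (3s)^3 = 108s^5
Ksp = 108 × (9.5893×10⁻⁸)^5 = 8.76×10⁻³⁴

Ksp = 8.76×10⁻³⁴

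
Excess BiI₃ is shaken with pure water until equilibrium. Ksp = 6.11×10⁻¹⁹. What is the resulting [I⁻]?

3.68×10⁻⁵ M

BiI₃(s) ⇌ Bi³⁺(aq) + 3 I⁻(aq)
With molar solubility s: [Bi³⁺] = s, [I⁻] = 3s.
Ksp = [Bi³⁺][I⁻]^3 = s · (3s)^3 = 27s^4 = 6.11×10⁻¹⁹
s = 1.23×10⁻⁵ M
[I⁻] = 3s = 3.68×10⁻⁵ M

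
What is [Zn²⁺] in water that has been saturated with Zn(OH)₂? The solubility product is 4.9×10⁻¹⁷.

2.3×10⁻⁶ M

Zn(OH)₂(s) ⇌ Zn²⁺(aq) + 2 OH⁻(aq)
Call the molar solubility s, so that [Zn²⁺] = s and [OH⁻] = 2s.
Ksp = [Zn²⁺][OH⁻]^2 = s · (2s)^2 = 4s^3 = 4.9×10⁻¹⁷
s = 2.3×10⁻⁶ mol/L
[Zn²⁺] = s = 2.3×10⁻⁶ mol/L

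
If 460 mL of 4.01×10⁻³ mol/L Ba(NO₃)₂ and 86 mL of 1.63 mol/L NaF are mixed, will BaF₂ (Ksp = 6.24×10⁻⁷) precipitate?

Total volume after mixing = 460 + 86 = 546 mL.
[Ba²⁺] = (4.01×10⁻³)(460)/546 = 3.38×10⁻³ mol/L
[F⁻] = (1.63)(86)/546 = 0.257 mol/L
Q = [Ba²⁺][F⁻]^2 = 2.23×10⁻⁴
Q = 2.23×10⁻⁴ > Ksp = 6.24×10⁻⁷, so the solution is supersaturated and BaF₂ precipitates.

Yes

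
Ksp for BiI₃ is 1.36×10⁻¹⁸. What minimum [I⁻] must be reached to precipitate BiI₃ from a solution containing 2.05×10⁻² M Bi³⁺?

Precipitation of each salt begins when its ion product equals Ksp.
BiI₃(s) ⇌ Bi³⁺(aq) + 3 I⁻(aq)
Ksp = [Bi³⁺][I⁻]^3 = [I⁻]^3(2.05×10⁻²)
[I⁻]^3 = 1.36×10⁻¹⁸ / (2.05×10⁻²) = 6.63×10⁻¹⁷
[I⁻] = 4.05×10⁻⁶ M

4.05×10⁻⁶ M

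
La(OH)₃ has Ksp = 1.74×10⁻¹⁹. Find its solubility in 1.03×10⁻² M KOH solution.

1.59×10⁻¹³ M

La(OH)₃(s) ⇌ La³⁺(aq) + 3 OH⁻(aq)
The solution already contains OH⁻ at 1.03×10⁻² M. Let s be the molar solubility of La(OH)₃.
[OH⁻] ≈ 1.03×10⁻² M (common ion dominates); [La³⁺] = s.
Ksp = [La³⁺][OH⁻]^3 = s(1.03×10⁻²)^3
s = 1.74×10⁻¹⁹ / (1.03×10⁻²)^3 = 1.59×10⁻¹³
s = 1.59×10⁻¹³ M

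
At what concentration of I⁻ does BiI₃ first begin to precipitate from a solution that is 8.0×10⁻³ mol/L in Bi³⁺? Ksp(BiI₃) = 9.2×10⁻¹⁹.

A salt starts to precipitate once the ion product Q reaches its Ksp.
BiI₃(s) ⇌ Bi³⁺(aq) + 3 I⁻(aq)
Ksp = [Bi³⁺][I⁻]^3 = [I⁻]^3(8.0×10⁻³)
[I⁻]^3 = 9.2×10⁻¹⁹ / (8.0×10⁻³) = 1.2×10⁻¹⁶
[I⁻] = 4.9×10⁻⁶ mol/L

4.9×10⁻⁶ M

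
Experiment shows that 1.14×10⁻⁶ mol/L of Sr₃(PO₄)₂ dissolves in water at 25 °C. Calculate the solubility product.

Sr₃(PO₄)₂(s) ⇌ 3 Sr²⁺(aq) + 2 PO₄³⁻(aq)
Let s be the molar solubility. Then [Sr²⁺] = 3s and [PO₄³⁻] = 2s.
Ksp = [Sr²⁺]^3[PO₄³⁻]^2 = (3s)^3 · (2s)^2 = 108s^5
Ksp = 108 × (1.14×10⁻⁶)^5 = 2.08×10⁻²⁸

Ksp = 2.08×10⁻²⁸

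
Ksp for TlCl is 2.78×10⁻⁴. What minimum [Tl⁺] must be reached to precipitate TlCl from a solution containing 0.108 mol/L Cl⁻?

The threshold for precipitation is Q = Ksp.
TlCl(s) ⇌ Tl⁺(aq) + Cl⁻(aq)
Ksp = [Tl⁺][Cl⁻] = [Tl⁺](0.108)
[Tl⁺] = 2.78×10⁻⁴ / (0.108) = 2.57×10⁻³
[Tl⁺] = 2.57×10⁻³ mol/L

2.57×10⁻³ M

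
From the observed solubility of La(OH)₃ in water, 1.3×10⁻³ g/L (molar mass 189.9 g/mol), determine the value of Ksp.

Ksp = 5.9×10⁻²⁰

Molar solubility s = (1.3×10⁻³ g/L) / (189.9 g/mol) = 6.846×10⁻⁶ mol/L
La(OH)₃(s) ⇌ La³⁺(aq) + 3 OH⁻(aq)
If s mol/L of La(OH)₃ dissolves, [La³⁺] = s and [OH⁻] = 3s.
Ksp = [La³⁺][OH⁻]^3 = s · (3s)^3 = 27s^4
Ksp = 27 × (6.846×10⁻⁶)^4 = 5.9×10⁻²⁰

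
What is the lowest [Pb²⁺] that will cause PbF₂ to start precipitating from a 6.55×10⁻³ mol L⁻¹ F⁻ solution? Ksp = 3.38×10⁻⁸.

A salt starts to precipitate once the ion product Q reaches its Ksp.
PbF₂(s) ⇌ Pb²⁺(aq) + 2 F⁻(aq)
Ksp = [Pb²⁺][F⁻]^2 = [Pb²⁺](6.55×10⁻³)^2
[Pb²⁺] = 3.38×10⁻⁸ / (6.55×10⁻³)^2 = 7.88×10⁻⁴
[Pb²⁺] = 7.88×10⁻⁴ mol L⁻¹

7.88×10⁻⁴ M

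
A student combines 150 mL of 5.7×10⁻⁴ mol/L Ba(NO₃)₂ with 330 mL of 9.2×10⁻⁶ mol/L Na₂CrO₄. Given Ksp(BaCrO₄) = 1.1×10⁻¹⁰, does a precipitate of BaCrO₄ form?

Yes

After mixing, V = 150 mL + 330 mL = 480 mL.
[Ba²⁺] = (5.7×10⁻⁴)(150)/480 = 1.8×10⁻⁴ mol/L
[CrO₄²⁻] = (9.2×10⁻⁶)(330)/480 = 6.3×10⁻⁶ mol/L
Q = [Ba²⁺][CrO₄²⁻] = 1.1×10⁻⁹
Q = 1.1×10⁻⁹ > Ksp = 1.1×10⁻¹⁰, so the solution is supersaturated and BaCrO₄ precipitates.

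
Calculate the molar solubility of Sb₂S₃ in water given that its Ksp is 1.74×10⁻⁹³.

Sb₂S₃(s) ⇌ 2 Sb³⁺(aq) + 3 S²⁻(aq)
If s mol/L of Sb₂S₃ dissolves, [Sb³⁺] = 2s and [S²⁻] = 3s.
Ksp = [Sb³⁺]^2[S²⁻]^3 = (2s)^2 · (3s)^3 = 108s^5
108s^5 = 1.74×10⁻⁹³  ⇒  s^5 = 1.61×10⁻⁹⁵
s = 1.10×10⁻¹⁹ mol/L

1.10×10⁻¹⁹ M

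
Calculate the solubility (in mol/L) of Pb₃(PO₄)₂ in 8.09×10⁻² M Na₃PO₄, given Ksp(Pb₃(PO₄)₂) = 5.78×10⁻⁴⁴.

Pb₃(PO₄)₂(s) ⇌ 3 Pb²⁺(aq) + 2 PO₄³⁻(aq)
The solution already contains PO₄³⁻ at 8.09×10⁻² M. Let s be the molar solubility of Pb₃(PO₄)₂.
[PO₄³⁻] ≈ 8.09×10⁻² M (common ion dominates); [Pb²⁺] = 3s.
Ksp = [Pb²⁺]^3[PO₄³⁻]^2 = (3s)^3(8.09×10⁻²)^2
(3s)^3 = 5.78×10⁻⁴⁴ / (8.09×10⁻²)^2 = 8.83×10⁻⁴²
s = 6.89×10⁻¹⁵ M

6.89×10⁻¹⁵ M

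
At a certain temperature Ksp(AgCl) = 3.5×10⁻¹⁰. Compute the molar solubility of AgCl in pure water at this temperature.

AgCl(s) ⇌ Ag⁺(aq) + Cl⁻(aq)
With molar solubility s: [Ag⁺] = s, [Cl⁻] = s.
Ksp = [Ag⁺][Cl⁻] = s · s = s^2
s^2 = 3.5×10⁻¹⁰
s = 1.9×10⁻⁵ mol/L

1.9×10⁻⁵ M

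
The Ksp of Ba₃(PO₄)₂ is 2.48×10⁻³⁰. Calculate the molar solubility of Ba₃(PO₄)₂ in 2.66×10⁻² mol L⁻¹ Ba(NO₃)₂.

1.81×10⁻¹³ M

Ba₃(PO₄)₂(s) ⇌ 3 Ba²⁺(aq) + 2 PO₄³⁻(aq)
Ba²⁺ is already present at 2.66×10⁻² mol L⁻¹. If s mol/L of Ba₃(PO₄)₂ dissolves, [PO₄³⁻] = 2s while [Ba²⁺] ≈ 2.66×10⁻² mol L⁻¹.
Ksp = [Ba²⁺]^3[PO₄³⁻]^2 = (2.66×10⁻²)^3(2s)^2
(2s)^2 = 2.48×10⁻³⁰ / (2.66×10⁻²)^3 = 1.32×10⁻²⁵
s = 1.81×10⁻¹³ mol L⁻¹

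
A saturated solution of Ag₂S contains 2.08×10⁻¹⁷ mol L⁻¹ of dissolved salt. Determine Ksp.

Ksp = 3.60×10⁻⁵⁰

Ag₂S(s) ⇌ 2 Ag⁺(aq) + S²⁻(aq)
Call the molar solubility s, so that [Ag⁺] = 2s and [S²⁻] = s.
Ksp = [Ag⁺]^2[S²⁻] = (2s)^2 · s = 4s^3
Ksp = 4 × (2.08×10⁻¹⁷)^3 = 3.60×10⁻⁵⁰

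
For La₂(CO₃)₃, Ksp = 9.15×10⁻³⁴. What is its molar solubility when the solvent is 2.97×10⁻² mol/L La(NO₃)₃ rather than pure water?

La₂(CO₃)₃(s) ⇌ 2 La³⁺(aq) + 3 CO₃²⁻(aq)
La³⁺ is already present at 2.97×10⁻² mol/L. If s mol/L of La₂(CO₃)₃ dissolves, [CO₃²⁻] = 3s while [La³⁺] ≈ 2.97×10⁻² mol/L.
Ksp = [La³⁺]^2[CO₃²⁻]^3 = (2.97×10⁻²)^2(3s)^3
(3s)^3 = 9.15×10⁻³⁴ / (2.97×10⁻²)^2 = 1.04×10⁻³⁰
s = 3.37×10⁻¹¹ mol/L

3.37×10⁻¹¹ M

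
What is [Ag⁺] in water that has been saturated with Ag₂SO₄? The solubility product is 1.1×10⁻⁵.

2.8×10⁻² M

Ag₂SO₄(s) ⇌ 2 Ag⁺(aq) + SO₄²⁻(aq)
For each mole of Ag₂SO₄ that dissolves per liter, [Ag⁺] = 2s and [SO₄²⁻] = s; let s denote this solubility.
Ksp = [Ag⁺]^2[SO₄²⁻] = (2s)^2 · s = 4s^3 = 1.1×10⁻⁵
s = 1.4×10⁻² mol/L
[Ag⁺] = 2s = 2.8×10⁻² mol/L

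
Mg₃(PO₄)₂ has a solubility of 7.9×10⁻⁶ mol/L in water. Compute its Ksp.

Mg₃(PO₄)₂(s) ⇌ 3 Mg²⁺(aq) + 2 PO₄³⁻(aq)
Let s be the molar solubility. Then [Mg²⁺] = 3s and [PO₄³⁻] = 2s.
Ksp = [Mg²⁺]^3[PO₄³⁻]^2 = (3s)^3 · (2s)^2 = 108s^5
Ksp = 108 × (7.9×10⁻⁶)^5 = 3.3×10⁻²⁴

Ksp = 3.3×10⁻²⁴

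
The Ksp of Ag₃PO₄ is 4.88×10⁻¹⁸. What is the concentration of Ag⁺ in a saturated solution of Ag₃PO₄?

Ag₃PO₄(s) ⇌ 3 Ag⁺(aq) + PO₄³⁻(aq)
Call the molar solubility s, so that [Ag⁺] = 3s and [PO₄³⁻] = s.
Ksp = [Ag⁺]^3[PO₄³⁻] = (3s)^3 · s = 27s^4 = 4.88×10⁻¹⁸
s = 2.06×10⁻⁵ mol L⁻¹
[Ag⁺] = 3s = 6.19×10⁻⁵ mol L⁻¹

6.19×10⁻⁵ M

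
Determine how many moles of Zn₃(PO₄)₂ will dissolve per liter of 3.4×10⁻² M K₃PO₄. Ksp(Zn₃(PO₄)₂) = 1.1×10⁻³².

7.1×10⁻¹¹ M

Zn₃(PO₄)₂(s) ⇌ 3 Zn²⁺(aq) + 2 PO₄³⁻(aq)
With PO₄³⁻ already at 3.4×10⁻² M and s small, take [PO₄³⁻] ≈ 3.4×10⁻² M and [Zn²⁺] = 3s.
Ksp = [Zn²⁺]^3[PO₄³⁻]^2 = (3s)^3(3.4×10⁻²)^2
(3s)^3 = 1.1×10⁻³² / (3.4×10⁻²)^2 = 9.5×10⁻³⁰
s = 7.1×10⁻¹¹ M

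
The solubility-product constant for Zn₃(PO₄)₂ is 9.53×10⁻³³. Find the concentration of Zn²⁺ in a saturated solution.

4.64×10⁻⁷ M

Zn₃(PO₄)₂(s) ⇌ 3 Zn²⁺(aq) + 2 PO₄³⁻(aq)
If s mol/L of Zn₃(PO₄)₂ dissolves, [Zn²⁺] = 3s and [PO₄³⁻] = 2s.
Ksp = [Zn²⁺]^3[PO₄³⁻]^2 = (3s)^3 · (2s)^2 = 108s^5 = 9.53×10⁻³³
s = 1.55×10⁻⁷ mol/L
[Zn²⁺] = 3s = 4.64×10⁻⁷ mol/L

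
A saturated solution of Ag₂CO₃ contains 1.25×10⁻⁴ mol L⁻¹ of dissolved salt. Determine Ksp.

Ag₂CO₃(s) ⇌ 2 Ag⁺(aq) + CO₃²⁻(aq)
For each mole of Ag₂CO₃ that dissolves per liter, [Ag⁺] = 2s and [CO₃²⁻] = s; let s denote this solubility.
Ksp = [Ag⁺]^2[CO₃²⁻] = (2s)^2 · s = 4s^3
Ksp = 4 × (1.25×10⁻⁴)^3 = 7.81×10⁻¹²

Ksp = 7.81×10⁻¹²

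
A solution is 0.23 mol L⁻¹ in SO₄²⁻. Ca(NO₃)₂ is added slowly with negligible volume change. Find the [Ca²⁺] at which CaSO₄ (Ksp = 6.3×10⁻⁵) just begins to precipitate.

2.7×10⁻⁴ M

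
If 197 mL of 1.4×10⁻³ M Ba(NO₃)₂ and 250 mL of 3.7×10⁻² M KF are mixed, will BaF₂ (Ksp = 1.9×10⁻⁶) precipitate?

Total volume after mixing = 197 + 250 = 447 mL.
[Ba²⁺] = (1.4×10⁻³)(197)/447 = 6.2×10⁻⁴ M
[F⁻] = (3.7×10⁻²)(250)/447 = 2.1×10⁻² M
Q = [Ba²⁺][F⁻]^2 = 2.6×10⁻⁷
Q = 2.6×10⁻⁷ < Ksp = 1.9×10⁻⁶, so the solution is unsaturated and no precipitate forms.

No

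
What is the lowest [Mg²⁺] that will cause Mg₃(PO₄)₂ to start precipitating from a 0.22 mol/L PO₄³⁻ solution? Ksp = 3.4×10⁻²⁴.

4.1×10⁻⁸ M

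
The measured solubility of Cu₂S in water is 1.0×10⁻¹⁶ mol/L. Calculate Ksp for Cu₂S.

Ksp = 4.0×10⁻⁴⁸

Cu₂S(s) ⇌ 2 Cu⁺(aq) + S²⁻(aq)
For each mole of Cu₂S that dissolves per liter, [Cu⁺] = 2s and [S²⁻] = s; let s denote this solubility.
Ksp = [Cu⁺]^2[S²⁻] = (2s)^2 · s = 4s^3
Ksp = 4 × (1.0×10⁻¹⁶)^3 = 4.0×10⁻⁴⁸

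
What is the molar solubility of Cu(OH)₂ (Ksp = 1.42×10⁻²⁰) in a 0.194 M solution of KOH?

3.77×10⁻¹⁹ M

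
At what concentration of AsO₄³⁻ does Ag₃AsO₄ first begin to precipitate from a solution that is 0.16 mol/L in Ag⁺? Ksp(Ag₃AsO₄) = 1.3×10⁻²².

3.2×10⁻²⁰ M

Precipitation of each salt begins when its ion product equals Ksp.
Ag₃AsO₄(s) ⇌ 3 Ag⁺(aq) + AsO₄³⁻(aq)
Ksp = [Ag⁺]^3[AsO₄³⁻] = [AsO₄³⁻](0.16)^3
[AsO₄³⁻] = 1.3×10⁻²² / (0.16)^3 = 3.2×10⁻²⁰
[AsO₄³⁻] = 3.2×10⁻²⁰ mol/L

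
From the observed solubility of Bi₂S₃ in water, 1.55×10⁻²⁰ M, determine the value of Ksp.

Ksp = 9.66×10⁻⁹⁸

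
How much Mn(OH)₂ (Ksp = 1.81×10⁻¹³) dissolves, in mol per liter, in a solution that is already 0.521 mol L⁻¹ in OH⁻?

Mn(OH)₂(s) ⇌ Mn²⁺(aq) + 2 OH⁻(aq)
With OH⁻ already at 0.521 mol L⁻¹ and s small, take [OH⁻] ≈ 0.521 mol L⁻¹ and [Mn²⁺] = s.
Ksp = [Mn²⁺][OH⁻]^2 = s(0.521)^2
s = 1.81×10⁻¹³ / (0.521)^2 = 6.67×10⁻¹³
s = 6.67×10⁻¹³ mol L⁻¹

6.67×10⁻¹³ M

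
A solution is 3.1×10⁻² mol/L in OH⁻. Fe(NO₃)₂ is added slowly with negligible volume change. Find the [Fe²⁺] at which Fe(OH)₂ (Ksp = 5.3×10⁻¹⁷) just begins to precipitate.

Each salt precipitates once Q = Ksp for that salt.
Fe(OH)₂(s) ⇌ Fe²⁺(aq) + 2 OH⁻(aq)
Ksp = [Fe²⁺][OH⁻]^2 = [Fe²⁺](3.1×10⁻²)^2
[Fe²⁺] = 5.3×10⁻¹⁷ / (3.1×10⁻²)^2 = 5.5×10⁻¹⁴
[Fe²⁺] = 5.5×10⁻¹⁴ mol/L

5.5×10⁻¹⁴ M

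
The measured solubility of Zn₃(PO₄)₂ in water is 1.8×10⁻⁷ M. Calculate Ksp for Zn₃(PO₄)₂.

Zn₃(PO₄)₂(s) ⇌ 3 Zn²⁺(aq) + 2 PO₄³⁻(aq)
Let s be the molar solubility. Then [Zn²⁺] = 3s and [PO₄³⁻] = 2s.
Ksp = [Zn²⁺]^3[PO₄³⁻]^2 = (3s)^3 · (2s)^2 = 108s^5
Ksp = 108 × (1.8×10⁻⁷)^5 = 2.0×10⁻³²

Ksp = 2.0×10⁻³²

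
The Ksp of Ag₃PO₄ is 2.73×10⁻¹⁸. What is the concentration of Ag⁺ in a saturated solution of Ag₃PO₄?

Ag₃PO₄(s) ⇌ 3 Ag⁺(aq) + PO₄³⁻(aq)
Call the molar solubility s, so that [Ag⁺] = 3s and [PO₄³⁻] = s.
Ksp = [Ag⁺]^3[PO₄³⁻] = (3s)^3 · s = 27s^4 = 2.73×10⁻¹⁸
s = 1.78×10⁻⁵ M
[Ag⁺] = 3s = 5.35×10⁻⁵ M

5.35×10⁻⁵ M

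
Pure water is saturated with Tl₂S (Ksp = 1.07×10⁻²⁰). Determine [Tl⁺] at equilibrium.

Tl₂S(s) ⇌ 2 Tl⁺(aq) + S²⁻(aq)
If s mol/L of Tl₂S dissolves, [Tl⁺] = 2s and [S²⁻] = s.
Ksp = [Tl⁺]^2[S²⁻] = (2s)^2 · s = 4s^3 = 1.07×10⁻²⁰
s = 1.39×10⁻⁷ mol/L
[Tl⁺] = 2s = 2.78×10⁻⁷ mol/L

2.78×10⁻⁷ M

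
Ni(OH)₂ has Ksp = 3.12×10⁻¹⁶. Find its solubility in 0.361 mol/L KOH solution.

2.39×10⁻¹⁵ M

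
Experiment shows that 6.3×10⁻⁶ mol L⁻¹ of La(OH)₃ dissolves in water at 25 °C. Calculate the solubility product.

La(OH)₃(s) ⇌ La³⁺(aq) + 3 OH⁻(aq)
For each mole of La(OH)₃ that dissolves per liter, [La³⁺] = s and [OH⁻] = 3s; let s denote this solubility.
Ksp = [La³⁺][OH⁻]^3 = s · (3s)^3 = 27s^4
Ksp = 27 × (6.3×10⁻⁶)^4 = 4.3×10⁻²⁰

Ksp = 4.3×10⁻²⁰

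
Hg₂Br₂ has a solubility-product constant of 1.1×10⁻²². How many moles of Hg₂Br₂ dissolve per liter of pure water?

3.0×10⁻⁸ M

Hg₂Br₂(s) ⇌ Hg₂²⁺(aq) + 2 Br⁻(aq)
If s mol/L of Hg₂Br₂ dissolves, [Hg₂²⁺] = s and [Br⁻] = 2s.
Ksp = [Hg₂²⁺][Br⁻]^2 = s · (2s)^2 = 4s^3
4s^3 = 1.1×10⁻²²  ⇒  s^3 = 2.8×10⁻²³
s = (2.8×10⁻²³)^(1/3) = 3.0×10⁻⁸ mol/L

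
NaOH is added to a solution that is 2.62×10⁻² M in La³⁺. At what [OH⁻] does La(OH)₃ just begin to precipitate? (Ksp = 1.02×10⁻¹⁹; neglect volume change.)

1.57×10⁻⁶ M

The threshold for precipitation is Q = Ksp.
La(OH)₃(s) ⇌ La³⁺(aq) + 3 OH⁻(aq)
Ksp = [La³⁺][OH⁻]^3 = [OH⁻]^3(2.62×10⁻²)
[OH⁻]^3 = 1.02×10⁻¹⁹ / (2.62×10⁻²) = 3.89×10⁻¹⁸
[OH⁻] = 1.57×10⁻⁶ M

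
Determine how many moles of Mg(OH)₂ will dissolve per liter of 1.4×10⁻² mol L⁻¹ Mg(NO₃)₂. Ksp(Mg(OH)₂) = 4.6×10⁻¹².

9.1×10⁻⁶ M

Mg(OH)₂(s) ⇌ Mg²⁺(aq) + 2 OH⁻(aq)
Let s be the solubility of Mg(OH)₂ here. The common ion gives [Mg²⁺] ≈ 1.4×10⁻² mol L⁻¹, and [OH⁻] = 2s.
Ksp = [Mg²⁺][OH⁻]^2 = (1.4×10⁻²)(2s)^2
(2s)^2 = 4.6×10⁻¹² / (1.4×10⁻²) = 3.3×10⁻¹⁰
s = 9.1×10⁻⁶ mol L⁻¹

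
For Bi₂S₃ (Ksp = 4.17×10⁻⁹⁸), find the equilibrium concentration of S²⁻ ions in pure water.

Bi₂S₃(s) ⇌ 2 Bi³⁺(aq) + 3 S²⁻(aq)
Let s be the molar solubility. Then [Bi³⁺] = 2s and [S²⁻] = 3s.
Ksp = [Bi³⁺]^2[S²⁻]^3 = (2s)^2 · (3s)^3 = 108s^5 = 4.17×10⁻⁹⁸
s = 1.31×10⁻²⁰ mol L⁻¹
[S²⁻] = 3s = 3.93×10⁻²⁰ mol L⁻¹

3.93×10⁻²⁰ M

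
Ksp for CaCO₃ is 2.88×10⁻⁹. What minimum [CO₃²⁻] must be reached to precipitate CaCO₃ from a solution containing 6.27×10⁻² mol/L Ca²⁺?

The threshold for precipitation is Q = Ksp.
CaCO₃(s) ⇌ Ca²⁺(aq) + CO₃²⁻(aq)
Ksp = [Ca²⁺][CO₃²⁻] = [CO₃²⁻](6.27×10⁻²)
[CO₃²⁻] = 2.88×10⁻⁹ / (6.27×10⁻²) = 4.59×10⁻⁸
[CO₃²⁻] = 4.59×10⁻⁸ mol/L

4.59×10⁻⁸ M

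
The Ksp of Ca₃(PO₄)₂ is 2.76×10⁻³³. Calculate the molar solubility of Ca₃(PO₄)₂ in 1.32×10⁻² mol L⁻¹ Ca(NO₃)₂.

Ca₃(PO₄)₂(s) ⇌ 3 Ca²⁺(aq) + 2 PO₄³⁻(aq)
Let s be the solubility of Ca₃(PO₄)₂ here. The common ion gives [Ca²⁺] ≈ 1.32×10⁻² mol L⁻¹, and [PO₄³⁻] = 2s.
Ksp = [Ca²⁺]^3[PO₄³⁻]^2 = (1.32×10⁻²)^3(2s)^2
(2s)^2 = 2.76×10⁻³³ / (1.32×10⁻²)^3 = 1.20×10⁻²⁷
s = 1.73×10⁻¹⁴ mol L⁻¹

1.73×10⁻¹⁴ M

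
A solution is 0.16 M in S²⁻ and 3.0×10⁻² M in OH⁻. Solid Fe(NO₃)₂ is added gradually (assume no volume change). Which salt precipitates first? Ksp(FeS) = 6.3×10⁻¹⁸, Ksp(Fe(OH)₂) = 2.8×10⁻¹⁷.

FeS

Each salt precipitates once Q = Ksp for that salt.
For FeS: [Fe²⁺] = (Ksp/[S²⁻]) = 3.9×10⁻¹⁷ M
For Fe(OH)₂: [Fe²⁺] = (Ksp/[OH⁻]^2) = 3.1×10⁻¹⁴ M
FeS requires the lower [Fe²⁺], so it precipitates first.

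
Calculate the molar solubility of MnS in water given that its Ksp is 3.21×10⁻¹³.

MnS(s) ⇌ Mn²⁺(aq) + S²⁻(aq)
Call the molar solubility s, so that [Mn²⁺] = s and [S²⁻] = s.
Ksp = [Mn²⁺][S²⁻] = s · s = s^2
s^2 = 3.21×10⁻¹³
s = 5.67×10⁻⁷ mol/L

5.67×10⁻⁷ M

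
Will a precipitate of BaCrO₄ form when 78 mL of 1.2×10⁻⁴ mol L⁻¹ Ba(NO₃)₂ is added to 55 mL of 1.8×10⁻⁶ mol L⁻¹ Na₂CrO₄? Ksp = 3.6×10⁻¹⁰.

After mixing, V = 78 mL + 55 mL = 133 mL.
[Ba²⁺] = (1.2×10⁻⁴)(78)/133 = 7.0×10⁻⁵ mol L⁻¹
[CrO₄²⁻] = (1.8×10⁻⁶)(55)/133 = 7.4×10⁻⁷ mol L⁻¹
Q = [Ba²⁺][CrO₄²⁻] = 5.2×10⁻¹¹
Since Q (5.2×10⁻¹¹) is less than Ksp (3.6×10⁻¹⁰), no BaCrO₄ precipitates.

No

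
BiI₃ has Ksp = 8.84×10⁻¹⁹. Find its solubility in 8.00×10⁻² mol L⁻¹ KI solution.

1.73×10⁻¹⁵ M

BiI₃(s) ⇌ Bi³⁺(aq) + 3 I⁻(aq)
I⁻ is already present at 8.00×10⁻² mol L⁻¹. If s mol/L of BiI₃ dissolves, [Bi³⁺] = s while [I⁻] ≈ 8.00×10⁻² mol L⁻¹.
Ksp = [Bi³⁺][I⁻]^3 = s(8.00×10⁻²)^3
s = 8.84×10⁻¹⁹ / (8.00×10⁻²)^3 = 1.73×10⁻¹⁵
s = 1.73×10⁻¹⁵ mol L⁻¹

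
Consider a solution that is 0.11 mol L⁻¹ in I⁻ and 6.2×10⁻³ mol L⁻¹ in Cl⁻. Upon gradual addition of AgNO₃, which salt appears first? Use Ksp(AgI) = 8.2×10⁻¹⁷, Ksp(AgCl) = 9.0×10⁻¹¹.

A salt starts to precipitate once the ion product Q reaches its Ksp.
For AgI: [Ag⁺] = (Ksp/[I⁻]) = 7.5×10⁻¹⁶ mol L⁻¹
For AgCl: [Ag⁺] = (Ksp/[Cl⁻]) = 1.5×10⁻⁸ mol L⁻¹
Since AgI needs less Ag⁺ to reach saturation, it precipitates first.

AgI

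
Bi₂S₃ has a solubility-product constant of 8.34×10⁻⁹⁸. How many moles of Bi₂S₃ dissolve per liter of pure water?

1.51×10⁻²⁰ M

Bi₂S₃(s) ⇌ 2 Bi³⁺(aq) + 3 S²⁻(aq)
Let s be the molar solubility. Then [Bi³⁺] = 2s and [S²⁻] = 3s.
Ksp = [Bi³⁺]^2[S²⁻]^3 = (2s)^2 · (3s)^3 = 108s^5
108s^5 = 8.34×10⁻⁹⁸  ⇒  s^5 = 7.72×10⁻¹⁰⁰
Taking the 5th root, s = 1.51×10⁻²⁰ mol/L.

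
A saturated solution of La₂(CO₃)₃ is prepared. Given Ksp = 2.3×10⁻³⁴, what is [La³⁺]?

La₂(CO₃)₃(s) ⇌ 2 La³⁺(aq) + 3 CO₃²⁻(aq)
Let s be the molar solubility. Then [La³⁺] = 2s and [CO₃²⁻] = 3s.
Ksp = [La³⁺]^2[CO₃²⁻]^3 = (2s)^2 · (3s)^3 = 108s^5 = 2.3×10⁻³⁴
s = 7.3×10⁻⁸ mol/L
[La³⁺] = 2s = 1.5×10⁻⁷ mol/L

1.5×10⁻⁷ M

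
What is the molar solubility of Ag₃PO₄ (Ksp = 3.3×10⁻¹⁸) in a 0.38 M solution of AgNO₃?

Ag₃PO₄(s) ⇌ 3 Ag⁺(aq) + PO₄³⁻(aq)
Let s be the solubility of Ag₃PO₄ here. The common ion gives [Ag⁺] ≈ 0.38 M, and [PO₄³⁻] = s.
Ksp = [Ag⁺]^3[PO₄³⁻] = (0.38)^3s
s = 3.3×10⁻¹⁸ / (0.38)^3 = 6.0×10⁻¹⁷
s = 6.0×10⁻¹⁷ M

6.0×10⁻¹⁷ M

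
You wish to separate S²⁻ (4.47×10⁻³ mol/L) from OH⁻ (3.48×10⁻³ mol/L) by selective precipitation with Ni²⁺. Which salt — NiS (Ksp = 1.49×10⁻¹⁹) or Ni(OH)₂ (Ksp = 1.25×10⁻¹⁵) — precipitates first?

The threshold for precipitation is Q = Ksp.
For NiS: [Ni²⁺] = (Ksp/[S²⁻]) = 3.33×10⁻¹⁷ mol/L
For Ni(OH)₂: [Ni²⁺] = (Ksp/[OH⁻]^2) = 1.03×10⁻¹⁰ mol/L
The smaller threshold [Ni²⁺] is reached first, so NiS precipitates first.

NiS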